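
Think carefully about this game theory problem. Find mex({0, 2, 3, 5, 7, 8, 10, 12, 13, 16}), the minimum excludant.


Set = {0, 2, 3, 5, 7, 8, 10, 12, 13, 16}
0 is in the set.
1 is NOT in the set. This is the mex.
mex = 1

1


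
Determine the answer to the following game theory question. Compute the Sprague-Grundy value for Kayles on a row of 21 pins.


Kayles: a move removes 1 or 2 adjacent pins from a contiguous row.
Removing pins from a row of k leaves two independent rows (a, b) with a + b = k - 1 (one pin) or a + b = k - 2 (two pins); an end removal gives a = 0.
By Sprague-Grundy, G(k) = mex{ G(a) XOR G(b) } over all these splits. G(0) = 0.
G(1): splits (0,0):0^0=0 -> mex({0}) = 1
G(2): splits (0,1):0^1=1 (0,0):0^0=0 -> mex({0, 1}) = 2
G(3): splits (0,2):0^2=2 (1,1):1^1=0 (0,1):0^1=1 -> mex({0, 1, 2}) = 3
G(4): splits (0,3):0^3=3 (1,2):1^2=3 (0,2):0^2=2 (1,1):1^1=0 -> mex({0, 2, 3}) = 1
G(5): splits (0,4):0^1=1 (1,3):1^3=2 (2,2):2^2=0 (0,3):0^3=3 (1,2):1^2=3 -> mex({0, 1, 2, 3}) = 4
G(6) = mex({0, 1, 2, 4}) = 3
G(7) = mex({0, 1, 3, 4, 5}) = 2
G(8) = mex({0, 2, 3, 5, 6}) = 1
G(9) = mex({0, 1, 2, 3, 6, 7}) = 4
G(10) = mex({0, 1, 3, 4, 5, 7}) = 2
G(11) = mex({0, 1, 2, 3, 4, 5}) = 6
G(12) = mex({0, 1, 2, 3, 5, 6, 7}) = 4
G(13) = mex({0, 2, 3, 4, 6, 7}) = 1
G(14) = mex({0, 1, 4, 5, 6, 7}) = 2
G(15) = mex({0, 1, 2, 3, 4, 5, 6}) = 7
G(16) = mex({0, 2, 3, 5, 6, 7}) = 1
G(17) = mex({0, 1, 2, 3, 5, 6, 7}) = 4
G(18) = mex({0, 1, 2, 4, 5, 6}) = 3
G(19) = mex({0, 1, 3, 4, 5, 7}) = 2
G(20) = mex({0, 2, 3, 4, 5, 6, 7}) = 1
G(21) = mex({0, 1, 2, 3, 5, 6, 7}) = 4
Therefore G(21) = 4.

4


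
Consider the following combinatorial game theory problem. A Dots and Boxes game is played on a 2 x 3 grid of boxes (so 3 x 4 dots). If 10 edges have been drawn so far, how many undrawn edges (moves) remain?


Grid: 2 x 3 boxes, i.e. 3 rows and 4 columns of dots.
Horizontal edges: (rows + 1) * cols = 3 * 3 = 9
Vertical edges: rows * (cols + 1) = 2 * 4 = 8
Total edges: 9 + 8 = 17
Edges drawn: 10
Remaining: 17 - 10 = 7

7


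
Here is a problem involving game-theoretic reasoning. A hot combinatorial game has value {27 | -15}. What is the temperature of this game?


The game is {27 | -15}, a switch {a | b} with numbers a > b.
Cooling {a | b} by t gives {a - t | b + t}, which stops being hot when a - t = b + t, i.e. at t = (a - b)/2. So the temperature of a switch is (a - b)/2.
Temperature = (Left option - Right option) / 2
= (27 - (-15)) / 2
= 42 / 2
= 21

21


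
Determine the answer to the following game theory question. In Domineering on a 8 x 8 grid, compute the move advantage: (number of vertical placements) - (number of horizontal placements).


Board is 8 x 8 (rows x cols).
Left (vertical) placements: (rows-1) * cols = 7 * 8 = 56
Right (horizontal) placements: rows * (cols-1) = 8 * 7 = 56
Advantage = Left - Right = 56 - 56 = 0

0


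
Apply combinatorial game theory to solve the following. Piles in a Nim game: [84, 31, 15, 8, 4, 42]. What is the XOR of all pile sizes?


We need the XOR (exclusive or) of all pile sizes.
After XOR-ing pile 1 (size 84): 0 XOR 84 = 84
After XOR-ing pile 2 (size 31): 84 XOR 31 = 75
After XOR-ing pile 3 (size 15): 75 XOR 15 = 68
After XOR-ing pile 4 (size 8): 68 XOR 8 = 76
After XOR-ing pile 5 (size 4): 76 XOR 4 = 72
After XOR-ing pile 6 (size 42): 72 XOR 42 = 98
The Nim-value of this position is 98.

98


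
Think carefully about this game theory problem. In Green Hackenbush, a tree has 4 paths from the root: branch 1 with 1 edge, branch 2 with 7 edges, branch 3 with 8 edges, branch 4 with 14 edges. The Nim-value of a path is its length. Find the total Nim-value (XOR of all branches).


The tree has 4 branches from the ground vertex.
In Green Hackenbush, the Nim-value of a simple path of length k is k.
Branch 1: length 1, Nim-value = 1
Branch 2: length 7, Nim-value = 7
Branch 3: length 8, Nim-value = 8
Branch 4: length 14, Nim-value = 14
Total Nim-value = XOR of all branch values:
0 XOR 1 = 1
1 XOR 7 = 6
6 XOR 8 = 14
14 XOR 14 = 0
Nim-value of the tree = 0

0


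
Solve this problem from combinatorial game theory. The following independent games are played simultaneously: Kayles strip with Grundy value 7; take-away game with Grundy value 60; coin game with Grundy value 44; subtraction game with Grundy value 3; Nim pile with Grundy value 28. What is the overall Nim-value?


By the Sprague-Grundy theorem, the Grundy value of a sum of games is the XOR of individual Grundy values.
Kayles strip: Grundy value = 7. Running XOR: 0 XOR 7 = 7
take-away game: Grundy value = 60. Running XOR: 7 XOR 60 = 59
coin game: Grundy value = 44. Running XOR: 59 XOR 44 = 23
subtraction game: Grundy value = 3. Running XOR: 23 XOR 3 = 20
Nim pile: Grundy value = 28. Running XOR: 20 XOR 28 = 8
The combined Grundy value is 8.

8


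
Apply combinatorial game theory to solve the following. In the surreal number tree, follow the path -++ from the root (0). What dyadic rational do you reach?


Sign expansion: -++
Rule: track bounds (lo, hi), initially (-inf, +inf). On '+', the current value becomes lo and we move to the simplest number in (value, hi): value + 1 if hi = +inf, otherwise the midpoint (value + hi)/2. On '-', the current value becomes hi and we move to value - 1 if lo = -inf, otherwise the midpoint (lo + value)/2.
Start at 0.
Step 1: sign = -, move left. Bounds: (-inf, 0). Value = -1
Step 2: sign = +, move right. Bounds: (-1, 0). Value = -1/2
Step 3: sign = +, move right. Bounds: (-1/2, 0). Value = -1/4
The surreal number with sign expansion -++ is -1/4.

-1/4


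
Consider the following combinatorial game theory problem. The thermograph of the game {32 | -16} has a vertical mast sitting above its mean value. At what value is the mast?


Game = {32 | -16}, a switch {a | b} with numbers a > b.
Its thermograph has left wall a - t and right wall b + t, which meet at t = (a - b)/2, where both equal (a + b)/2. So the mast (mean value) is at (a + b)/2.
Mean = (32 + (-16))/2 = 16/2 = 8

8


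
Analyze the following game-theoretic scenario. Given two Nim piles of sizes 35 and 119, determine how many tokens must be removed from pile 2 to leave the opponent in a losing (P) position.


Piles: 35 and 119
Current XOR: 35 XOR 119 = 84 (non-zero, so this is an N-position).
To make the XOR zero, we need to find a move that balances the piles.
For pile 2 (size 119): target = 119 XOR 84 = 35
We reduce pile 2 from 119 to 35.
Tokens removed: 119 - 35 = 84
Verification: 35 XOR 35 = 0

84


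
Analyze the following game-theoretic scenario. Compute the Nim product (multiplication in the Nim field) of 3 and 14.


Nim multiplication is bilinear over XOR: (u XOR v) * w = (u*w) XOR (v*w).
So we split each operand into its bit components and XOR the pairwise Nim products.
3 = 1 + 2 (as XOR of powers of 2).
14 = 2 + 4 + 8 (as XOR of powers of 2).
Using the standard Nim-product table on single bits:
  2*2 = 3,   2*4 = 8,   2*8 = 12,
  4*4 = 6,   4*8 = 11,  8*8 = 13,
and  1*x = x (identity), k*l = l*k (commutative).
Pairwise Nim products:
  1 * 2 = 2
  1 * 4 = 4
  1 * 8 = 8
  2 * 2 = 3
  2 * 4 = 8
  2 * 8 = 12
XOR them: 2 XOR 4 XOR 8 XOR 3 XOR 8 XOR 12 = 9.
Result: 3 * 14 = 9 (in Nim).

9


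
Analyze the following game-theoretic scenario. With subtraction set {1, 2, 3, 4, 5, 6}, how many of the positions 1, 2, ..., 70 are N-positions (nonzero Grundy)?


Subtraction set S = {1, 2, 3, 4, 5, 6}, so G(n) = n mod 7.
G(n) = 0 when n is a multiple of 7.
Multiples of 7 in [1, 70]: 10
N-positions (nonzero Grundy) = 70 - 10 = 60

60


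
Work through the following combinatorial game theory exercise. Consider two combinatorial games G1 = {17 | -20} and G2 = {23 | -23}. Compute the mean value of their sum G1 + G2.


G1 = {17 | -20}, G2 = {23 | -23}
Each is a switch {a | b} with numbers a > b; its mean value is (a + b)/2, and mean value is additive over game sums: m(G1 + G2) = m(G1) + m(G2).
Mean of G1 = (17 + (-20))/2 = -3/2 = -3/2
Mean of G2 = (23 + (-23))/2 = 0/2 = 0
Mean of G1 + G2 = -3/2 + 0 = -3/2

-3/2


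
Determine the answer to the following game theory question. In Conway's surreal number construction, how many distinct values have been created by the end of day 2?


Day 0: {|} = 0 is born. Count = 1.
Day n: the number of surreal numbers born by day n is 2^(n+1) - 1.
By day 0: 2^1 - 1 = 1
By day 1: 2^2 - 1 = 3
By day 2: 2^3 - 1 = 7
By day 2: 7 surreal numbers.

7


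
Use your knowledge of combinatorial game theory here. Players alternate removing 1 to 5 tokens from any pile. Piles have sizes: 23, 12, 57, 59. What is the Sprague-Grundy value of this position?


Subtraction set: {1, 2, 3, 4, 5}
For this subtraction set, G(n) = n mod 6 (period = max + 1 = 6).
Pile 1 (size 23): G(23) = 23 mod 6 = 5
Pile 2 (size 12): G(12) = 12 mod 6 = 0
Pile 3 (size 57): G(57) = 57 mod 6 = 3
Pile 4 (size 59): G(59) = 59 mod 6 = 5
Total Grundy value = XOR of all: 5 XOR 0 XOR 3 XOR 5 = 3

3


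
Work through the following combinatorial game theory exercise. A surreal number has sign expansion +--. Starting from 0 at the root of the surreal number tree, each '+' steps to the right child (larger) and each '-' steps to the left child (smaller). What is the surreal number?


Sign expansion: +--
Rule: track bounds (lo, hi), initially (-inf, +inf). On '+', the current value becomes lo and we move to the simplest number in (value, hi): value + 1 if hi = +inf, otherwise the midpoint (value + hi)/2. On '-', the current value becomes hi and we move to value - 1 if lo = -inf, otherwise the midpoint (lo + value)/2.
Start at 0.
Step 1: sign = +, move right. Bounds: (0, +inf). Value = 1
Step 2: sign = -, move left. Bounds: (0, 1). Value = 1/2
Step 3: sign = -, move left. Bounds: (0, 1/2). Value = 1/4
The surreal number with sign expansion +-- is 1/4.

1/4


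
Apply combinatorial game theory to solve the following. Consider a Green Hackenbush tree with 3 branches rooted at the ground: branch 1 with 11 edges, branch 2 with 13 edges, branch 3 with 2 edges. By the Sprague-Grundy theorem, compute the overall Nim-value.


The tree has 3 branches from the ground vertex.
In Green Hackenbush, the Nim-value of a simple path of length k is k.
Branch 1: length 11, Nim-value = 11
Branch 2: length 13, Nim-value = 13
Branch 3: length 2, Nim-value = 2
Total Nim-value = XOR of all branch values:
0 XOR 11 = 11
11 XOR 13 = 6
6 XOR 2 = 4
Nim-value of the tree = 4

4


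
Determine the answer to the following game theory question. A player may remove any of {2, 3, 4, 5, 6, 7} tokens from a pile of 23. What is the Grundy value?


The subtraction set is S = {2, 3, 4, 5, 6, 7}.
G(k) = mex{ G(k - s) : s in S, s <= k }. We compute iteratively: G(0) = 0.
G(1) = mex({}) = 0
G(2) = mex({0}) = 1
G(3) = mex({0}) = 1
G(4) = mex({0, 1}) = 2
G(5) = mex({0, 1}) = 2
G(6) = mex({0, 1, 2}) = 3
G(7) = mex({0, 1, 2}) = 3
G(8) = mex({0, 1, 2, 3}) = 4
G(9) = mex({1, 2, 3}) = 0
G(10) = mex({1, 2, 3, 4}) = 0
G(11) = mex({0, 2, 3, 4}) = 1
G(12) = mex({0, 2, 3, 4}) = 1
G(13) = mex({0, 1, 3, 4}) = 2
G(14) = mex({0, 1, 3, 4}) = 2
G(15) = mex({0, 1, 2, 4}) = 3
Observe that G(9)..G(15) = 0, 0, 1, 1, 2, 2, 3 repeats G(0)..G(6) = 0, 0, 1, 1, 2, 2, 3.
For k >= max(S) = 7, G(k) is determined by the previous 7 values G(k-7)..G(k-1); a window of 7 consecutive values has recurred shifted by 9, so by induction G(k + 9) = G(k) for all k >= 0: the sequence is periodic from the start with period 9.
One period: G(0..8) = 0, 0, 1, 1, 2, 2, 3, 3, 4.
23 mod 9 = 5, so G(23) = G(5) = 2.

2


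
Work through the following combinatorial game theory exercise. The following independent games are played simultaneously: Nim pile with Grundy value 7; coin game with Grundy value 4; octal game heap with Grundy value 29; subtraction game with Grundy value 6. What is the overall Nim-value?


By the Sprague-Grundy theorem, the Grundy value of a sum of games is the XOR of individual Grundy values.
Nim pile: Grundy value = 7. Running XOR: 0 XOR 7 = 7
coin game: Grundy value = 4. Running XOR: 7 XOR 4 = 3
octal game heap: Grundy value = 29. Running XOR: 3 XOR 29 = 30
subtraction game: Grundy value = 6. Running XOR: 30 XOR 6 = 24
The combined Grundy value is 24.

24


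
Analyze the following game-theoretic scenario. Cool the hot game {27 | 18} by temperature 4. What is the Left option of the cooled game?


Original game: {27 | 18} (a switch {a | b} with a > b).
Cooling by t (for t below the temperature (a - b)/2 = 9/2) taxes each move by t: {a | b} cooled by t is {a - t | b + t}.
Cooling amount: t = 4
Cooled Left option: 27 - 4 = 23
Cooled Right option: 18 + 4 = 22
Cooled game: {23 | 22}
Left option = 23

23


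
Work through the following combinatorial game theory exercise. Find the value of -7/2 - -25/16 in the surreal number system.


x = -7/2, y = -25/16
Converting to common denominator: 16
x = -56/16, y = -25/16
x - y = -7/2 - -25/16 = -31/16

-31/16


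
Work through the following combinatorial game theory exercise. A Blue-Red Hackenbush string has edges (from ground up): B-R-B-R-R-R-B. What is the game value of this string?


Edges (from ground): B-R-B-R-R-R-B
By Berlekamp's sign-expansion rule, a Blue-Red Hackenbush stalk has the value of the surreal number whose sign sequence is the edge sequence with B -> + and R -> -.
Sign sequence: +-+---+
Trace the sign expansion in the surreal number tree, starting from 0:
Edge 1: B (sign +) -> bounds (0, +inf), value = 1
Edge 2: R (sign -) -> bounds (0, 1), value = 1/2
Edge 3: B (sign +) -> bounds (1/2, 1), value = 3/4
Edge 4: R (sign -) -> bounds (1/2, 3/4), value = 5/8
Edge 5: R (sign -) -> bounds (1/2, 5/8), value = 9/16
Edge 6: R (sign -) -> bounds (1/2, 9/16), value = 17/32
Edge 7: B (sign +) -> bounds (17/32, 9/16), value = 35/64
Game value = 35/64

35/64


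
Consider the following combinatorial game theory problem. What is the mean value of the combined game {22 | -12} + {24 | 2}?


G1 = {22 | -12}, G2 = {24 | 2}
Each is a switch {a | b} with numbers a > b; its mean value is (a + b)/2, and mean value is additive over game sums: m(G1 + G2) = m(G1) + m(G2).
Mean of G1 = (22 + (-12))/2 = 10/2 = 5
Mean of G2 = (24 + (2))/2 = 26/2 = 13
Mean of G1 + G2 = 5 + 13 = 18

18


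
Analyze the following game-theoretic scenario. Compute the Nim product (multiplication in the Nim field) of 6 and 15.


Nim multiplication is bilinear over XOR: (u XOR v) * w = (u*w) XOR (v*w).
So we split each operand into its bit components and XOR the pairwise Nim products.
6 = 2 + 4 (as XOR of powers of 2).
15 = 1 + 2 + 4 + 8 (as XOR of powers of 2).
Using the standard Nim-product table on single bits:
  2*2 = 3,   2*4 = 8,   2*8 = 12,
  4*4 = 6,   4*8 = 11,  8*8 = 13,
and  1*x = x (identity), k*l = l*k (commutative).
Pairwise Nim products:
  2 * 1 = 2
  2 * 2 = 3
  2 * 4 = 8
  2 * 8 = 12
  4 * 1 = 4
  4 * 2 = 8
  4 * 4 = 6
  4 * 8 = 11
XOR them: 2 XOR 3 XOR 8 XOR 12 XOR 4 XOR 8 XOR 6 XOR 11 = 4.
Result: 6 * 15 = 4 (in Nim).

4


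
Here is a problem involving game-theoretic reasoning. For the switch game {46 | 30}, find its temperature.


The game is {46 | 30}, a switch {a | b} with numbers a > b.
Cooling {a | b} by t gives {a - t | b + t}, which stops being hot when a - t = b + t, i.e. at t = (a - b)/2. So the temperature of a switch is (a - b)/2.
Temperature = (Left option - Right option) / 2
= (46 - (30)) / 2
= 16 / 2
= 8

8


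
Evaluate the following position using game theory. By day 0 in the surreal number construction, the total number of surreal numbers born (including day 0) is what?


Day 0: {|} = 0 is born. Count = 1.
Day n: the number of surreal numbers born by day n is 2^(n+1) - 1.
By day 0: 2^1 - 1 = 1
By day 0: 1 surreal numbers.

1


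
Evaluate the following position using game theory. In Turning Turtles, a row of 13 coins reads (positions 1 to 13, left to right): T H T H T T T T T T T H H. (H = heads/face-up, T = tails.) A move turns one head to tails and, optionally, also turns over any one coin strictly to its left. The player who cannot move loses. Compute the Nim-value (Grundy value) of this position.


Coins: T H T H T T T T T T T H H
Key fact: a single head at position k behaves exactly like a Nim heap of size k (turning it to T and optionally flipping a coin at j < k corresponds to moving the heap from k to j, or to 0), and heads combine as a disjunctive sum (two heads at the same place would cancel, matching j XOR j = 0). So the Nim-value is the XOR of the 1-indexed positions of the heads.
Face-up positions (1-indexed): [2, 4, 12, 13]
XOR 0 with 2: 0 XOR 2 = 2
XOR 2 with 4: 2 XOR 4 = 6
XOR 6 with 12: 6 XOR 12 = 10
XOR 10 with 13: 10 XOR 13 = 7
Nim-value = 7

7


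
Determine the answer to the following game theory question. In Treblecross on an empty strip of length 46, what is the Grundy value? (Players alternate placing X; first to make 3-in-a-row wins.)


Treblecross: place X on empty cells; 3-in-a-row wins.
Playing within two cells of an existing X lets the opponent win at once, so sensible play treats the cells i-2..i+2 around each X as dead. The player left with no safe cell loses, so this is a normal-play take-away game on strips of safe cells.
Placing X at cell i (0-indexed) of a strip of k safe cells leaves independent strips of sizes max(0, i-2) and max(0, k-i-3). Hence G(k) = mex{ G(max(0,i-2)) XOR G(max(0,k-i-3)) : 0 <= i < k }, with G(0) = 0.
G(1): splits (0,0):0^0=0 -> mex({0}) = 1
G(2): splits (0,0):0^0=0 -> mex({0}) = 1
G(3): splits (0,0):0^0=0 -> mex({0}) = 1
G(4): splits (0,1):0^1=1 (0,0):0^0=0 -> mex({0, 1}) = 2
G(5): splits (0,2):0^1=1 (0,1):0^1=1 (0,0):0^0=0 -> mex({0, 1}) = 2
G(6) = mex({1}) = 0
G(7) = mex({0, 1, 2}) = 3
G(8) = mex({0, 1, 2}) = 3
G(9) = mex({0, 2}) = 1
G(10) = mex({0, 2, 3}) = 1
G(11) = mex({0, 3}) = 1
G(12) = mex({1, 3}) = 0
G(13) = mex({0, 1, 2, 3}) = 4
G(14) = mex({0, 1, 2}) = 3
G(15) = mex({0, 1, 2}) = 3
G(16) = mex({0, 1, 2, 4}) = 3
G(17) = mex({0, 1, 3, 4}) = 2
G(18) = mex({0, 1, 3, 4}) = 2
G(19) = mex({0, 1, 3, 5}) = 2
G(20) = mex({0, 1, 2, 3, 5}) = 4
G(21) = mex({0, 1, 2, 3, 5}) = 4
G(22) = mex({1, 2, 6}) = 0
G(23) = mex({0, 1, 2, 3, 4, 6}) = 5
G(24) = mex({0, 1, 2, 3, 4}) = 5
G(25) = mex({0, 1, 3, 4, 7}) = 2
G(26) = mex({0, 1, 3, 4, 5, 7}) = 2
G(27) = mex({0, 1, 3, 5}) = 2
G(28) = mex({0, 1, 2, 5}) = 3
G(29) = mex({0, 1, 2, 4, 5, 6}) = 3
G(30) = mex({1, 2, 4, 6}) = 0
G(31) = mex({0, 1, 2, 3, 4, 6}) = 5
G(32) = mex({1, 2, 3, 4, 7}) = 0
G(33) = mex({0, 3, 7}) = 1
G(34) = mex({0, 2, 3, 5, 7}) = 1
G(35) = mex({0, 2, 3, 5, 6}) = 1
G(36) = mex({0, 1, 2, 5, 6}) = 3
G(37) = mex({0, 1, 2, 4, 5, 6}) = 3
G(38) = mex({0, 1, 2, 4}) = 3
G(39) = mex({0, 1, 2, 3, 4, 7}) = 5
G(40) = mex({0, 1, 2, 3, 4, 5, 7}) = 6
G(41) = mex({0, 1, 2, 3, 5, 7}) = 4
G(42) = mex({0, 1, 2, 3, 5, 6, 7}) = 4
G(43) = mex({0, 2, 3, 5, 6}) = 1
G(44) = mex({1, 2, 3, 4, 5, 6}) = 0
G(45) = mex({0, 1, 2, 3, 4, 6, 7}) = 5
G(46) = mex({0, 1, 2, 3, 4, 7}) = 5
Therefore G(46) = 5.

5


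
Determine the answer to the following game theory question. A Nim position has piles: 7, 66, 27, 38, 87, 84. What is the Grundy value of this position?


We need the XOR (exclusive or) of all pile sizes.
After XOR-ing pile 1 (size 7): 0 XOR 7 = 7
After XOR-ing pile 2 (size 66): 7 XOR 66 = 69
After XOR-ing pile 3 (size 27): 69 XOR 27 = 94
After XOR-ing pile 4 (size 38): 94 XOR 38 = 120
After XOR-ing pile 5 (size 87): 120 XOR 87 = 47
After XOR-ing pile 6 (size 84): 47 XOR 84 = 123
The Nim-value of this position is 123.

123


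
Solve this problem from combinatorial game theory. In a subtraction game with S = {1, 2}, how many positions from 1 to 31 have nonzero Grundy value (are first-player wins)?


Subtraction set S = {1, 2}, so G(n) = n mod 3.
G(n) = 0 when n is a multiple of 3.
Multiples of 3 in [1, 31]: 10
N-positions (nonzero Grundy) = 31 - 10 = 21

21


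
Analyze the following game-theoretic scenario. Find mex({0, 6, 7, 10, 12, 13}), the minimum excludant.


Set = {0, 6, 7, 10, 12, 13}
0 is in the set.
1 is NOT in the set. This is the mex.
mex = 1

1


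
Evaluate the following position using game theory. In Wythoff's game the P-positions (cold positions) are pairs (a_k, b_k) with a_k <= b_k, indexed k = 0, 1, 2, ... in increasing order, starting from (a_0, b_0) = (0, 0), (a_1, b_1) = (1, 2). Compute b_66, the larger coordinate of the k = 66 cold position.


By Wythoff's theorem, a_k = floor(k * phi) and b_k = floor(k * phi^2) = a_k + k, where phi = (1 + sqrt(5))/2 is the golden ratio.
phi = (1 + sqrt(5))/2 = 1.618034
phi^2 = phi + 1 = 2.618034
k = 66
k * phi^2 = 66 * 2.618034 = 172.790243
b_66 = floor(k * phi^2) = 172 (check: a_66 + k = 106 + 66 = 172)

172


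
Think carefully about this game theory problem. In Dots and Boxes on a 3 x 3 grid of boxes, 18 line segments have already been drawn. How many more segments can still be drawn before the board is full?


Grid: 3 x 3 boxes, i.e. 4 rows and 4 columns of dots.
Horizontal edges: (rows + 1) * cols = 4 * 3 = 12
Vertical edges: rows * (cols + 1) = 3 * 4 = 12
Total edges: 12 + 12 = 24
Edges drawn: 18
Remaining: 24 - 18 = 6

6


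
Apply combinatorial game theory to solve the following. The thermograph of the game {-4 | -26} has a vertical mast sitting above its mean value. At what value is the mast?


Game = {-4 | -26}, a switch {a | b} with numbers a > b.
Its thermograph has left wall a - t and right wall b + t, which meet at t = (a - b)/2, where both equal (a + b)/2. So the mast (mean value) is at (a + b)/2.
Mean = (-4 + (-26))/2 = -30/2 = -15

-15


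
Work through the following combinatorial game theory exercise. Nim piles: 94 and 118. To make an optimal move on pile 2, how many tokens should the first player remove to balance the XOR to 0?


Piles: 94 and 118
Current XOR: 94 XOR 118 = 40 (non-zero, so this is an N-position).
To make the XOR zero, we need to find a move that balances the piles.
For pile 2 (size 118): target = 118 XOR 40 = 94
We reduce pile 2 from 118 to 94.
Tokens removed: 118 - 94 = 24
Verification: 94 XOR 94 = 0

24


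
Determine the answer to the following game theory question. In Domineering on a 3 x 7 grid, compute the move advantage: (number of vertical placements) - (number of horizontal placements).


Board is 3 x 7 (rows x cols).
Left (vertical) placements: (rows-1) * cols = 2 * 7 = 14
Right (horizontal) placements: rows * (cols-1) = 3 * 6 = 18
Advantage = Left - Right = 14 - 18 = -4

-4


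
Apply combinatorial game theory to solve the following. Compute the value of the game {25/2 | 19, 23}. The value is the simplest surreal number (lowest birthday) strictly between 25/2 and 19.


Left options: {25/2}, max = 25/2
Right options: {19, 23}, min = 19
All options are numbers and max(Left) < min(Right), so by the simplicity theorem the value is the simplest (earliest-born) number strictly between 25/2 and 19.
Integers 13 through 18 all lie strictly between 25/2 and 19.
Among integers, the simplest (lowest birthday = smallest |n|; 0 is born on day 0, +-n on day n) is 13.
No non-integer in the interval can be simpler: if x is a non-integer in the interval, then floor(x) or ceil(x) also lies in the interval (the interval contains an integer), and both are proper prefixes of x's sign expansion, i.e. born earlier. So the game value is 13.
Game value = 13

13


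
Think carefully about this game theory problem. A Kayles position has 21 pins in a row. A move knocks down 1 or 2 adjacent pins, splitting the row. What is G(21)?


Kayles: a move removes 1 or 2 adjacent pins from a contiguous row.
Removing pins from a row of k leaves two independent rows (a, b) with a + b = k - 1 (one pin) or a + b = k - 2 (two pins); an end removal gives a = 0.
By Sprague-Grundy, G(k) = mex{ G(a) XOR G(b) } over all these splits. G(0) = 0.
G(1): splits (0,0):0^0=0 -> mex({0}) = 1
G(2): splits (0,1):0^1=1 (0,0):0^0=0 -> mex({0, 1}) = 2
G(3): splits (0,2):0^2=2 (1,1):1^1=0 (0,1):0^1=1 -> mex({0, 1, 2}) = 3
G(4): splits (0,3):0^3=3 (1,2):1^2=3 (0,2):0^2=2 (1,1):1^1=0 -> mex({0, 2, 3}) = 1
G(5): splits (0,4):0^1=1 (1,3):1^3=2 (2,2):2^2=0 (0,3):0^3=3 (1,2):1^2=3 -> mex({0, 1, 2, 3}) = 4
G(6) = mex({0, 1, 2, 4}) = 3
G(7) = mex({0, 1, 3, 4, 5}) = 2
G(8) = mex({0, 2, 3, 5, 6}) = 1
G(9) = mex({0, 1, 2, 3, 6, 7}) = 4
G(10) = mex({0, 1, 3, 4, 5, 7}) = 2
G(11) = mex({0, 1, 2, 3, 4, 5}) = 6
G(12) = mex({0, 1, 2, 3, 5, 6, 7}) = 4
G(13) = mex({0, 2, 3, 4, 6, 7}) = 1
G(14) = mex({0, 1, 4, 5, 6, 7}) = 2
G(15) = mex({0, 1, 2, 3, 4, 5, 6}) = 7
G(16) = mex({0, 2, 3, 5, 6, 7}) = 1
G(17) = mex({0, 1, 2, 3, 5, 6, 7}) = 4
G(18) = mex({0, 1, 2, 4, 5, 6}) = 3
G(19) = mex({0, 1, 3, 4, 5, 7}) = 2
G(20) = mex({0, 2, 3, 4, 5, 6, 7}) = 1
G(21) = mex({0, 1, 2, 3, 5, 6, 7}) = 4
Therefore G(21) = 4.

4


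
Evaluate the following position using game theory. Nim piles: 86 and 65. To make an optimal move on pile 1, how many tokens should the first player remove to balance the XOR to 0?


Piles: 86 and 65
Current XOR: 86 XOR 65 = 23 (non-zero, so this is an N-position).
To make the XOR zero, we need to find a move that balances the piles.
For pile 1 (size 86): target = 86 XOR 23 = 65
We reduce pile 1 from 86 to 65.
Tokens removed: 86 - 65 = 21
Verification: 65 XOR 65 = 0

21


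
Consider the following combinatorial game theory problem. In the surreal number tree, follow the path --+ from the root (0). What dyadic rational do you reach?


Sign expansion: --+
Rule: track bounds (lo, hi), initially (-inf, +inf). On '+', the current value becomes lo and we move to the simplest number in (value, hi): value + 1 if hi = +inf, otherwise the midpoint (value + hi)/2. On '-', the current value becomes hi and we move to value - 1 if lo = -inf, otherwise the midpoint (lo + value)/2.
Start at 0.
Step 1: sign = -, move left. Bounds: (-inf, 0). Value = -1
Step 2: sign = -, move left. Bounds: (-inf, -1). Value = -2
Step 3: sign = +, move right. Bounds: (-2, -1). Value = -3/2
The surreal number with sign expansion --+ is -3/2.

-3/2


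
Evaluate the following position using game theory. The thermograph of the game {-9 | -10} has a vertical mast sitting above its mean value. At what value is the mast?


Game = {-9 | -10}, a switch {a | b} with numbers a > b.
Its thermograph has left wall a - t and right wall b + t, which meet at t = (a - b)/2, where both equal (a + b)/2. So the mast (mean value) is at (a + b)/2.
Mean = (-9 + (-10))/2 = -19/2 = -19/2

-19/2


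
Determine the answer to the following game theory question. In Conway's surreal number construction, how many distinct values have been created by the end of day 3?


Day 0: {|} = 0 is born. Count = 1.
Day n: the number of surreal numbers born by day n is 2^(n+1) - 1.
By day 0: 2^1 - 1 = 1
By day 1: 2^2 - 1 = 3
By day 2: 2^3 - 1 = 7
By day 3: 2^4 - 1 = 15
By day 3: 15 surreal numbers.

15


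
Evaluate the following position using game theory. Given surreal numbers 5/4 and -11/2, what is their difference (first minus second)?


x = 5/4, y = -11/2
Converting to common denominator: 4
x = 5/4, y = -22/4
x - y = 5/4 - -11/2 = 27/4

27/4


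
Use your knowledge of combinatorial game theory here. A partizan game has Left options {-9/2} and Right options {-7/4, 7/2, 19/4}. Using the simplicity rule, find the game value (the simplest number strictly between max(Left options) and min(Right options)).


Left options: {-9/2}, max = -9/2
Right options: {-7/4, 7/2, 19/4}, min = -7/4
All options are numbers and max(Left) < min(Right), so by the simplicity theorem the value is the simplest (earliest-born) number strictly between -9/2 and -7/4.
Integers -4 through -2 all lie strictly between -9/2 and -7/4.
Among integers, the simplest (lowest birthday = smallest |n|; 0 is born on day 0, +-n on day n) is -2.
No non-integer in the interval can be simpler: if x is a non-integer in the interval, then floor(x) or ceil(x) also lies in the interval (the interval contains an integer), and both are proper prefixes of x's sign expansion, i.e. born earlier. So the game value is -2.
Game value = -2

-2


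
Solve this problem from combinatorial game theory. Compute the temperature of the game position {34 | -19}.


The game is {34 | -19}, a switch {a | b} with numbers a > b.
Cooling {a | b} by t gives {a - t | b + t}, which stops being hot when a - t = b + t, i.e. at t = (a - b)/2. So the temperature of a switch is (a - b)/2.
Temperature = (Left option - Right option) / 2
= (34 - (-19)) / 2
= 53 / 2
= 53/2

53/2


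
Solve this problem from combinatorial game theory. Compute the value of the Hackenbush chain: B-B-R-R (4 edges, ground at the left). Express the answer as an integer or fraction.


Edges (from ground): B-B-R-R
By Berlekamp's sign-expansion rule, a Blue-Red Hackenbush stalk has the value of the surreal number whose sign sequence is the edge sequence with B -> + and R -> -.
Sign sequence: ++--
Trace the sign expansion in the surreal number tree, starting from 0:
Edge 1: B (sign +) -> bounds (0, +inf), value = 1
Edge 2: B (sign +) -> bounds (1, +inf), value = 2
Edge 3: R (sign -) -> bounds (1, 2), value = 3/2
Edge 4: R (sign -) -> bounds (1, 3/2), value = 5/4
Game value = 5/4

5/4


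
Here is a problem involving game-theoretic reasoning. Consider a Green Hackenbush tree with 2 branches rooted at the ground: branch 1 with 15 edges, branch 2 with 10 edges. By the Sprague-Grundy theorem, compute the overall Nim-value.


The tree has 2 branches from the ground vertex.
In Green Hackenbush, the Nim-value of a simple path of length k is k.
Branch 1: length 15, Nim-value = 15
Branch 2: length 10, Nim-value = 10
Total Nim-value = XOR of all branch values:
0 XOR 15 = 15
15 XOR 10 = 5
Nim-value of the tree = 5

5


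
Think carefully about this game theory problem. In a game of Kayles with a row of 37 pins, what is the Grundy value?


Kayles: a move removes 1 or 2 adjacent pins from a contiguous row.
Removing pins from a row of k leaves two independent rows (a, b) with a + b = k - 1 (one pin) or a + b = k - 2 (two pins); an end removal gives a = 0.
By Sprague-Grundy, G(k) = mex{ G(a) XOR G(b) } over all these splits. G(0) = 0.
G(1): splits (0,0):0^0=0 -> mex({0}) = 1
G(2): splits (0,1):0^1=1 (0,0):0^0=0 -> mex({0, 1}) = 2
G(3): splits (0,2):0^2=2 (1,1):1^1=0 (0,1):0^1=1 -> mex({0, 1, 2}) = 3
G(4): splits (0,3):0^3=3 (1,2):1^2=3 (0,2):0^2=2 (1,1):1^1=0 -> mex({0, 2, 3}) = 1
G(5): splits (0,4):0^1=1 (1,3):1^3=2 (2,2):2^2=0 (0,3):0^3=3 (1,2):1^2=3 -> mex({0, 1, 2, 3}) = 4
G(6) = mex({0, 1, 2, 4}) = 3
G(7) = mex({0, 1, 3, 4, 5}) = 2
G(8) = mex({0, 2, 3, 5, 6}) = 1
G(9) = mex({0, 1, 2, 3, 6, 7}) = 4
G(10) = mex({0, 1, 3, 4, 5, 7}) = 2
G(11) = mex({0, 1, 2, 3, 4, 5}) = 6
G(12) = mex({0, 1, 2, 3, 5, 6, 7}) = 4
G(13) = mex({0, 2, 3, 4, 6, 7}) = 1
G(14) = mex({0, 1, 4, 5, 6, 7}) = 2
G(15) = mex({0, 1, 2, 3, 4, 5, 6}) = 7
G(16) = mex({0, 2, 3, 5, 6, 7}) = 1
G(17) = mex({0, 1, 2, 3, 5, 6, 7}) = 4
G(18) = mex({0, 1, 2, 4, 5, 6}) = 3
G(19) = mex({0, 1, 3, 4, 5, 7}) = 2
G(20) = mex({0, 2, 3, 4, 5, 6, 7}) = 1
G(21) = mex({0, 1, 2, 3, 5, 6, 7}) = 4
G(22) = mex({0, 1, 2, 3, 4, 5, 7}) = 6
G(23) = mex({0, 1, 2, 3, 4, 5, 6}) = 7
G(24) = mex({0, 1, 2, 3, 5, 6, 7}) = 4
G(25) = mex({0, 2, 3, 4, 6, 7}) = 1
G(26) = mex({0, 1, 3, 4, 5, 6, 7}) = 2
G(27) = mex({0, 1, 2, 3, 4, 5, 6, 7}) = 8
G(28) = mex({0, 1, 2, 3, 4, 6, 7, 8}) = 5
G(29) = mex({0, 1, 2, 3, 5, 6, 7, 8, 9}) = 4
G(30) = mex({0, 1, 2, 3, 4, 5, 6, 9, 10}) = 7
G(31) = mex({0, 1, 3, 4, 5, 7, 10, 11}) = 2
G(32) = mex({0, 2, 3, 4, 5, 6, 7, 9, 11}) = 1
G(33) = mex({0, 1, 2, 3, 4, 5, 6, 7, 9, 12}) = 8
G(34) = mex({0, 1, 2, 3, 4, 5, 7, 8, 11, 12}) = 6
G(35) = mex({0, 1, 2, 3, 4, 5, 6, 8, 9, 10, 11}) = 7
G(36) = mex({0, 1, 2, 3, 5, 6, 7, 9, 10}) = 4
G(37) = mex({0, 2, 3, 4, 6, 7, 9, 10, 11, 12}) = 1
Therefore G(37) = 1.

1


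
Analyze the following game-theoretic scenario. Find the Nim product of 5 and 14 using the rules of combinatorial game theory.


Nim multiplication is bilinear over XOR: (u XOR v) * w = (u*w) XOR (v*w).
So we split each operand into its bit components and XOR the pairwise Nim products.
5 = 1 + 4 (as XOR of powers of 2).
14 = 2 + 4 + 8 (as XOR of powers of 2).
Using the standard Nim-product table on single bits:
  2*2 = 3,   2*4 = 8,   2*8 = 12,
  4*4 = 6,   4*8 = 11,  8*8 = 13,
and  1*x = x (identity), k*l = l*k (commutative).
Pairwise Nim products:
  1 * 2 = 2
  1 * 4 = 4
  1 * 8 = 8
  4 * 2 = 8
  4 * 4 = 6
  4 * 8 = 11
XOR them: 2 XOR 4 XOR 8 XOR 8 XOR 6 XOR 11 = 11.
Result: 5 * 14 = 11 (in Nim).

11


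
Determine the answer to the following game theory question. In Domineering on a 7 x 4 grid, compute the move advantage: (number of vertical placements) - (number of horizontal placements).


Board is 7 x 4 (rows x cols).
Left (vertical) placements: (rows-1) * cols = 6 * 4 = 24
Right (horizontal) placements: rows * (cols-1) = 7 * 3 = 21
Advantage = Left - Right = 24 - 21 = 3

3


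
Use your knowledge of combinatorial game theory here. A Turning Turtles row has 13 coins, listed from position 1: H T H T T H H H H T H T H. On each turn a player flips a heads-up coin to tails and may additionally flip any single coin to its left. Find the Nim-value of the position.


Coins: H T H T T H H H H T H T H
Key fact: a single head at position k behaves exactly like a Nim heap of size k (turning it to T and optionally flipping a coin at j < k corresponds to moving the heap from k to j, or to 0), and heads combine as a disjunctive sum (two heads at the same place would cancel, matching j XOR j = 0). So the Nim-value is the XOR of the 1-indexed positions of the heads.
Face-up positions (1-indexed): [1, 3, 6, 7, 8, 9, 11, 13]
XOR 0 with 1: 0 XOR 1 = 1
XOR 1 with 3: 1 XOR 3 = 2
XOR 2 with 6: 2 XOR 6 = 4
XOR 4 with 7: 4 XOR 7 = 3
XOR 3 with 8: 3 XOR 8 = 11
XOR 11 with 9: 11 XOR 9 = 2
XOR 2 with 11: 2 XOR 11 = 9
XOR 9 with 13: 9 XOR 13 = 4
Nim-value = 4

4


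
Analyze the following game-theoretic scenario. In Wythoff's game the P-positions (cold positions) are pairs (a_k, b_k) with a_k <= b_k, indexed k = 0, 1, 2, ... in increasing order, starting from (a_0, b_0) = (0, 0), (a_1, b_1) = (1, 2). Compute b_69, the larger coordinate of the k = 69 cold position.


By Wythoff's theorem, a_k = floor(k * phi) and b_k = floor(k * phi^2) = a_k + k, where phi = (1 + sqrt(5))/2 is the golden ratio.
phi = (1 + sqrt(5))/2 = 1.618034
phi^2 = phi + 1 = 2.618034
k = 69
k * phi^2 = 69 * 2.618034 = 180.644345
b_69 = floor(k * phi^2) = 180 (check: a_69 + k = 111 + 69 = 180)

180


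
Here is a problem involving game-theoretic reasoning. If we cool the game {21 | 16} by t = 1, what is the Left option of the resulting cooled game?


Original game: {21 | 16} (a switch {a | b} with a > b).
Cooling by t (for t below the temperature (a - b)/2 = 5/2) taxes each move by t: {a | b} cooled by t is {a - t | b + t}.
Cooling amount: t = 1
Cooled Left option: 21 - 1 = 20
Cooled Right option: 16 + 1 = 17
Cooled game: {20 | 17}
Left option = 20

20


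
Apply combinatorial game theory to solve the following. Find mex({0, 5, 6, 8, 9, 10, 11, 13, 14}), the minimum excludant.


Set = {0, 5, 6, 8, 9, 10, 11, 13, 14}
0 is in the set.
1 is NOT in the set. This is the mex.
mex = 1

1


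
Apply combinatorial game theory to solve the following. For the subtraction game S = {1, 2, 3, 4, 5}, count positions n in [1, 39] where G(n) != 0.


Subtraction set S = {1, 2, 3, 4, 5}, so G(n) = n mod 6.
G(n) = 0 when n is a multiple of 6.
Multiples of 6 in [1, 39]: 6
N-positions (nonzero Grundy) = 39 - 6 = 33

33


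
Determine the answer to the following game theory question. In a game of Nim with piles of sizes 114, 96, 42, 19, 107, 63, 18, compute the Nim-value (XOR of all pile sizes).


We need the XOR (exclusive or) of all pile sizes.
After XOR-ing pile 1 (size 114): 0 XOR 114 = 114
After XOR-ing pile 2 (size 96): 114 XOR 96 = 18
After XOR-ing pile 3 (size 42): 18 XOR 42 = 56
After XOR-ing pile 4 (size 19): 56 XOR 19 = 43
After XOR-ing pile 5 (size 107): 43 XOR 107 = 64
After XOR-ing pile 6 (size 63): 64 XOR 63 = 127
After XOR-ing pile 7 (size 18): 127 XOR 18 = 109
The Nim-value of this position is 109.

109


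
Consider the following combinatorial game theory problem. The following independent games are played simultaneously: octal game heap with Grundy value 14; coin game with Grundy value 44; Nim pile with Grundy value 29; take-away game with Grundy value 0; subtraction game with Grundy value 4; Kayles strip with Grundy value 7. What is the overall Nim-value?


By the Sprague-Grundy theorem, the Grundy value of a sum of games is the XOR of individual Grundy values.
octal game heap: Grundy value = 14. Running XOR: 0 XOR 14 = 14
coin game: Grundy value = 44. Running XOR: 14 XOR 44 = 34
Nim pile: Grundy value = 29. Running XOR: 34 XOR 29 = 63
take-away game: Grundy value = 0. Running XOR: 63 XOR 0 = 63
subtraction game: Grundy value = 4. Running XOR: 63 XOR 4 = 59
Kayles strip: Grundy value = 7. Running XOR: 59 XOR 7 = 60
The combined Grundy value is 60.

60


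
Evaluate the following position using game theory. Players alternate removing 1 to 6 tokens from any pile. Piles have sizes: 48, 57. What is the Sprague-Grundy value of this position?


Subtraction set: {1, 2, 3, 4, 5, 6}
For this subtraction set, G(n) = n mod 7 (period = max + 1 = 7).
Pile 1 (size 48): G(48) = 48 mod 7 = 6
Pile 2 (size 57): G(57) = 57 mod 7 = 1
Total Grundy value = XOR of all: 6 XOR 1 = 7

7


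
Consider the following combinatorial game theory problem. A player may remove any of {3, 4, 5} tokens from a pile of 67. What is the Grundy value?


The subtraction set is S = {3, 4, 5}.
G(k) = mex{ G(k - s) : s in S, s <= k }. We compute iteratively: G(0) = 0.
G(1) = mex({}) = 0
G(2) = mex({}) = 0
G(3) = mex({0}) = 1
G(4) = mex({0}) = 1
G(5) = mex({0}) = 1
G(6) = mex({0, 1}) = 2
G(7) = mex({0, 1}) = 2
G(8) = mex({1}) = 0
G(9) = mex({1, 2}) = 0
G(10) = mex({1, 2}) = 0
G(11) = mex({0, 2}) = 1
G(12) = mex({0, 2}) = 1
Observe that G(8)..G(12) = 0, 0, 0, 1, 1 repeats G(0)..G(4) = 0, 0, 0, 1, 1.
For k >= max(S) = 5, G(k) is determined by the previous 5 values G(k-5)..G(k-1); a window of 5 consecutive values has recurred shifted by 8, so by induction G(k + 8) = G(k) for all k >= 0: the sequence is periodic from the start with period 8.
One period: G(0..7) = 0, 0, 0, 1, 1, 1, 2, 2.
67 mod 8 = 3, so G(67) = G(3) = 1.

1


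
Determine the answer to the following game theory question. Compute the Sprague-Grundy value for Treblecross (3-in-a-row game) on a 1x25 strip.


Treblecross: place X on empty cells; 3-in-a-row wins.
Playing within two cells of an existing X lets the opponent win at once, so sensible play treats the cells i-2..i+2 around each X as dead. The player left with no safe cell loses, so this is a normal-play take-away game on strips of safe cells.
Placing X at cell i (0-indexed) of a strip of k safe cells leaves independent strips of sizes max(0, i-2) and max(0, k-i-3). Hence G(k) = mex{ G(max(0,i-2)) XOR G(max(0,k-i-3)) : 0 <= i < k }, with G(0) = 0.
G(1): splits (0,0):0^0=0 -> mex({0}) = 1
G(2): splits (0,0):0^0=0 -> mex({0}) = 1
G(3): splits (0,0):0^0=0 -> mex({0}) = 1
G(4): splits (0,1):0^1=1 (0,0):0^0=0 -> mex({0, 1}) = 2
G(5): splits (0,2):0^1=1 (0,1):0^1=1 (0,0):0^0=0 -> mex({0, 1}) = 2
G(6) = mex({1}) = 0
G(7) = mex({0, 1, 2}) = 3
G(8) = mex({0, 1, 2}) = 3
G(9) = mex({0, 2}) = 1
G(10) = mex({0, 2, 3}) = 1
G(11) = mex({0, 3}) = 1
G(12) = mex({1, 3}) = 0
G(13) = mex({0, 1, 2, 3}) = 4
G(14) = mex({0, 1, 2}) = 3
G(15) = mex({0, 1, 2}) = 3
G(16) = mex({0, 1, 2, 4}) = 3
G(17) = mex({0, 1, 3, 4}) = 2
G(18) = mex({0, 1, 3, 4}) = 2
G(19) = mex({0, 1, 3, 5}) = 2
G(20) = mex({0, 1, 2, 3, 5}) = 4
G(21) = mex({0, 1, 2, 3, 5}) = 4
G(22) = mex({1, 2, 6}) = 0
G(23) = mex({0, 1, 2, 3, 4, 6}) = 5
G(24) = mex({0, 1, 2, 3, 4}) = 5
G(25) = mex({0, 1, 3, 4, 7}) = 2
Therefore G(25) = 2.

2


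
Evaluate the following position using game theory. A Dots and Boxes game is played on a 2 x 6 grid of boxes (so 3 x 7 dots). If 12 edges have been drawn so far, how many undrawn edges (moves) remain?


Grid: 2 x 6 boxes, i.e. 3 rows and 7 columns of dots.
Horizontal edges: (rows + 1) * cols = 3 * 6 = 18
Vertical edges: rows * (cols + 1) = 2 * 7 = 14
Total edges: 18 + 14 = 32
Edges drawn: 12
Remaining: 32 - 12 = 20

20


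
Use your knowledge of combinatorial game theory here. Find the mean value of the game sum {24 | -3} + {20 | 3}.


G1 = {24 | -3}, G2 = {20 | 3}
Each is a switch {a | b} with numbers a > b; its mean value is (a + b)/2, and mean value is additive over game sums: m(G1 + G2) = m(G1) + m(G2).
Mean of G1 = (24 + (-3))/2 = 21/2 = 21/2
Mean of G2 = (20 + (3))/2 = 23/2 = 23/2
Mean of G1 + G2 = 21/2 + 23/2 = 22

22
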